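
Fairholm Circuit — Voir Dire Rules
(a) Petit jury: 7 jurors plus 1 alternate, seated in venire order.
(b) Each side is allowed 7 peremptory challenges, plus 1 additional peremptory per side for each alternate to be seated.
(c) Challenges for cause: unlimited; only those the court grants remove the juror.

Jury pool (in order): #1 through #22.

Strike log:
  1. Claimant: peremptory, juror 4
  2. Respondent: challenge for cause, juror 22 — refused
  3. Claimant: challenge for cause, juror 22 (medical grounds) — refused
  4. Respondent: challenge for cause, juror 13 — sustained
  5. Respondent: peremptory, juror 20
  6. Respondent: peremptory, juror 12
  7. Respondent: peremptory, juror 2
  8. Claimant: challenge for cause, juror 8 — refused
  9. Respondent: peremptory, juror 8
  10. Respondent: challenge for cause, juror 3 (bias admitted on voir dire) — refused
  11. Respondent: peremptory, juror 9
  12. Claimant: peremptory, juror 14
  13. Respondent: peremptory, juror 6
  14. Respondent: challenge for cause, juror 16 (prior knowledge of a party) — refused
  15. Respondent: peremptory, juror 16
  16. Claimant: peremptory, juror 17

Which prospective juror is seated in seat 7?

Removed: #2, #4, #6, #8, #9, #12, #13, #14, #16, #17, #20. (#3, #22 stay — for-cause denied.)
Seating in order: seats 1–7 → #1, #3, #5, #7, #10, #11, #15; alternates → #18.
So seat 7 is #15.

15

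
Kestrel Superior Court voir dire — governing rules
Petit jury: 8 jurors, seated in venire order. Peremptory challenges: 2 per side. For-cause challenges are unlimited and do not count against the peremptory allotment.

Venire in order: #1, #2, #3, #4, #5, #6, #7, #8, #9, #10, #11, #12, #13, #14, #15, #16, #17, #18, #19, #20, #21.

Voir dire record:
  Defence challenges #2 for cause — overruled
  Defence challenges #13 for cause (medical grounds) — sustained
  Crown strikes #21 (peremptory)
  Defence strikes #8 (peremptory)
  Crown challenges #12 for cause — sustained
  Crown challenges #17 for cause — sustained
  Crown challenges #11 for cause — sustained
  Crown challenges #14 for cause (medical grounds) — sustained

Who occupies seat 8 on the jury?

9

Removed: #8, #11, #12, #13, #14, #17, #21. (#2 stays — for-cause denied.)
Seating in order: seats 1–8 → #1, #2, #3, #4, #5, #6, #7, #9.
So seat 8 is #9.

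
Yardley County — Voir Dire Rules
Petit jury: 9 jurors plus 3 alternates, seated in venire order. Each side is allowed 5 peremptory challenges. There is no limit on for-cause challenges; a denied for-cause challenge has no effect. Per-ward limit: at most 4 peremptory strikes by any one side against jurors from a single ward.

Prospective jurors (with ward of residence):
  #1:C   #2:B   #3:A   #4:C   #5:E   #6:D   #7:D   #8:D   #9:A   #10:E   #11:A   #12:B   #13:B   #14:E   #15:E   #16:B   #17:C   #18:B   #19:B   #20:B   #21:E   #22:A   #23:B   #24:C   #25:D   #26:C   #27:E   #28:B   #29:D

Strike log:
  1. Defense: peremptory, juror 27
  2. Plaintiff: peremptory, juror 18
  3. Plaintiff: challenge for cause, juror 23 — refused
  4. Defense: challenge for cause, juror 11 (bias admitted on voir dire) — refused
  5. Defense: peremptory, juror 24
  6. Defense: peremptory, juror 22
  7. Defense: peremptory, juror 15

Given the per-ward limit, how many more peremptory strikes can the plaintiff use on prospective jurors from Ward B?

Plaintiff peremptories so far: #18 — 1 of 5 used, 4 left overall.
Against Ward B: #18 — 1 used; per-ward cap 4 leaves 3.
Binding limit: min(4, 3) = 3.

3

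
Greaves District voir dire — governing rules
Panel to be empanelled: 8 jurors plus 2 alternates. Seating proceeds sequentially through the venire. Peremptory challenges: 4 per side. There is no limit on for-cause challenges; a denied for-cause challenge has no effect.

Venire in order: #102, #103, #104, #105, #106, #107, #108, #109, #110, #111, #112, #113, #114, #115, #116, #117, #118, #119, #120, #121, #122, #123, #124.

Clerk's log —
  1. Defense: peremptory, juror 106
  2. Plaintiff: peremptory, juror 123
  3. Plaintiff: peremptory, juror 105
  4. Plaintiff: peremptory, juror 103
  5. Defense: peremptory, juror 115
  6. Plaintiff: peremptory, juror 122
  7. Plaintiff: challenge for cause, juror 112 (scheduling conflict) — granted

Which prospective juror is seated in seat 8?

Removed: #103, #105, #106, #112, #115, #122, #123.
Filling seats in venire order through position 8: #102, #104, #107, #108, #109, #110, #111, #113.
So seat 8 is #113.

113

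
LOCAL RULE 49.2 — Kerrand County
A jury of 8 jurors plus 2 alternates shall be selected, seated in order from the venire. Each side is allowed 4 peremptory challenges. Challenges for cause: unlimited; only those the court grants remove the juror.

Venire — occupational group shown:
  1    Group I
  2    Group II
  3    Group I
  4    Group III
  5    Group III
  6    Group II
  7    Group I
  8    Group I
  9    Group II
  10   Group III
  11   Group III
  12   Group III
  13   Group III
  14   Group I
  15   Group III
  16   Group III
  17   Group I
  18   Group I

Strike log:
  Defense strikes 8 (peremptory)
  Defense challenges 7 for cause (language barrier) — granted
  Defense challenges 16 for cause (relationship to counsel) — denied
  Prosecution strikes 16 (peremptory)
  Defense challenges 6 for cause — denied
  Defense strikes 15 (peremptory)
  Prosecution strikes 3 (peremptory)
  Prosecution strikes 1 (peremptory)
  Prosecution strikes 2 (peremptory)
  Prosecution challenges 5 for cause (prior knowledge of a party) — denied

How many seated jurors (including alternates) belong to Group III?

Removed: #1, #2, #3, #7, #8, #15, #16.
Seated (10 incl. alternates): #4, #5, #6, #9, #10, #11, #12, #13, #14, #17.
Of those, in Group III: #4, #5, #10, #11, #12, #13 → 6.

6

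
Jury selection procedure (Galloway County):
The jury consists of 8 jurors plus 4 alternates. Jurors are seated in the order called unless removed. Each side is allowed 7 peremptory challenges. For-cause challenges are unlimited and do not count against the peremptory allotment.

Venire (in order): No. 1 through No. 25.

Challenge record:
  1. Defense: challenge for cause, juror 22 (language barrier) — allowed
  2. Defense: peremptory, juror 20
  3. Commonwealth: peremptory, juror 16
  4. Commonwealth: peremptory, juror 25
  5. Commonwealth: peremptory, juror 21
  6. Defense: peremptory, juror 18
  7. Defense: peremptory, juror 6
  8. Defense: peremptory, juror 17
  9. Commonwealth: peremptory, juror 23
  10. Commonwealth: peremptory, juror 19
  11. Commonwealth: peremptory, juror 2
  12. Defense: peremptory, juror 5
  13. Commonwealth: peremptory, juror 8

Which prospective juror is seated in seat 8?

Removed: #2, #5, #6, #8, #16, #17, #18, #19, #20, #21, #22, #23, #25.
Seating in order: seats 1–8 → #1, #3, #4, #7, #9, #10, #11, #12; alternates → #13, #14, #15, #24.
So seat 8 is #12.

12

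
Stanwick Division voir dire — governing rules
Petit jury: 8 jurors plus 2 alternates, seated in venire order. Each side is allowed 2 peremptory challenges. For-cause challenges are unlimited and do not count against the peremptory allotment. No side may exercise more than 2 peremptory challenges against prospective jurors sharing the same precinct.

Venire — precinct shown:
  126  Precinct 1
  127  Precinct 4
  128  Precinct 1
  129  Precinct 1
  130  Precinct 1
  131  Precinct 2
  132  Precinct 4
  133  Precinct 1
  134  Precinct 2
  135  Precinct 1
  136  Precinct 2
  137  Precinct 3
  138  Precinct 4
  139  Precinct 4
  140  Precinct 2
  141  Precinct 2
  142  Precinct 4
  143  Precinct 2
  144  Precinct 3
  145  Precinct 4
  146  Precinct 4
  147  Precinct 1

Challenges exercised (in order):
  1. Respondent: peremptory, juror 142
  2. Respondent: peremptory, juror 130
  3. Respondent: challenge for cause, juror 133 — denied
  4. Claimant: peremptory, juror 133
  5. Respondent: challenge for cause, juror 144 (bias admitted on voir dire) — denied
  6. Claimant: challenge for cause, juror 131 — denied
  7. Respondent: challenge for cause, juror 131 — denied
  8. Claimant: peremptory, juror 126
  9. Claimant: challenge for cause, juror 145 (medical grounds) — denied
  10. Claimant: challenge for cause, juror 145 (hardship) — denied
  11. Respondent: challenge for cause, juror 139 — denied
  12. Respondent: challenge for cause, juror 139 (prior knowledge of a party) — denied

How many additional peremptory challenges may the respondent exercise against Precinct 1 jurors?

Respondent peremptories so far: #142, #130 — 2 of 2 used, 0 left overall.
Against Precinct 1: #130 — 1 used; per-precinct cap 2 leaves 1.
Binding limit: min(0, 1) = 0.

0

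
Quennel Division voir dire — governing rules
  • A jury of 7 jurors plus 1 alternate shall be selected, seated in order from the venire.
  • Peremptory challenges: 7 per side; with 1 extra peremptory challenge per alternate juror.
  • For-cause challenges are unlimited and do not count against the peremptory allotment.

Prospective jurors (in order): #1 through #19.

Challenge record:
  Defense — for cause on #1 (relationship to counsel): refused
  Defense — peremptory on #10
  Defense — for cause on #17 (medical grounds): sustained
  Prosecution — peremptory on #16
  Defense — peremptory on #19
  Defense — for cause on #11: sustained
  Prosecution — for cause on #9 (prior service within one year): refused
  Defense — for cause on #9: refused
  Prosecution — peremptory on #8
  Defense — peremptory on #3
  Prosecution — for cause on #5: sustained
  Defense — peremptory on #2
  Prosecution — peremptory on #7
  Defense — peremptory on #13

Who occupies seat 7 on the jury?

15

Removed: #2, #3, #5, #7, #8, #10, #11, #13, #16, #17, #19. (#1, #9 stay — for-cause denied.)
Filling seats in venire order through position 7: #1, #4, #6, #9, #12, #14, #15.
So seat 7 is #15.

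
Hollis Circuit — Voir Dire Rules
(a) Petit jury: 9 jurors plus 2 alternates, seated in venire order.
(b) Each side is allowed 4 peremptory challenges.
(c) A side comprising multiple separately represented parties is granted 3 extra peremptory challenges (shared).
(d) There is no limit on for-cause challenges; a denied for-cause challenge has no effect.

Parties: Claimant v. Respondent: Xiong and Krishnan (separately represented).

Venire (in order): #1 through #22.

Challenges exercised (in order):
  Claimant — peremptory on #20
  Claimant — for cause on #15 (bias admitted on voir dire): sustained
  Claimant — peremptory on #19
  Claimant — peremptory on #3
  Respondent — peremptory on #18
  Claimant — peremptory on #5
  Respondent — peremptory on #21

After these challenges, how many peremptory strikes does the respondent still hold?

Respondent allotment: 4 base + 3 multi-party = 7.
Respondent peremptories used: #18, #21 — 2.
Remaining: 7 − 2 = 5.

5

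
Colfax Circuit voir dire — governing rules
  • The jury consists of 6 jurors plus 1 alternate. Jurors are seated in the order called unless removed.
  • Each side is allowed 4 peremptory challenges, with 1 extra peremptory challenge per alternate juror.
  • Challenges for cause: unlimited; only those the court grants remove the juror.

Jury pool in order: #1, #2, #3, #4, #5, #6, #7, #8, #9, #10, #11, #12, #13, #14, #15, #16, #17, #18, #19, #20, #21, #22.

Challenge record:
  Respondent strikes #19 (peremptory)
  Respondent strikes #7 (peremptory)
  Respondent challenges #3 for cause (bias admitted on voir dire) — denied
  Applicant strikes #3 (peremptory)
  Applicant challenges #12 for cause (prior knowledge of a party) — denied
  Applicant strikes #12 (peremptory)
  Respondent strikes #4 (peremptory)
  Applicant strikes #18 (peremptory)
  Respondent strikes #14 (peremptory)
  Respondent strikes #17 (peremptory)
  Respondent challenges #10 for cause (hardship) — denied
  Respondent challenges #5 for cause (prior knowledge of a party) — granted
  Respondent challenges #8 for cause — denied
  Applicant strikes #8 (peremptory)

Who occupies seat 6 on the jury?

11

Removed: #3, #4, #5, #7, #8, #12, #14, #17, #18, #19. (#10 stays — for-cause denied.)
Seating in order: seats 1–6 → #1, #2, #6, #9, #10, #11; alternates → #13.
So seat 6 is #11.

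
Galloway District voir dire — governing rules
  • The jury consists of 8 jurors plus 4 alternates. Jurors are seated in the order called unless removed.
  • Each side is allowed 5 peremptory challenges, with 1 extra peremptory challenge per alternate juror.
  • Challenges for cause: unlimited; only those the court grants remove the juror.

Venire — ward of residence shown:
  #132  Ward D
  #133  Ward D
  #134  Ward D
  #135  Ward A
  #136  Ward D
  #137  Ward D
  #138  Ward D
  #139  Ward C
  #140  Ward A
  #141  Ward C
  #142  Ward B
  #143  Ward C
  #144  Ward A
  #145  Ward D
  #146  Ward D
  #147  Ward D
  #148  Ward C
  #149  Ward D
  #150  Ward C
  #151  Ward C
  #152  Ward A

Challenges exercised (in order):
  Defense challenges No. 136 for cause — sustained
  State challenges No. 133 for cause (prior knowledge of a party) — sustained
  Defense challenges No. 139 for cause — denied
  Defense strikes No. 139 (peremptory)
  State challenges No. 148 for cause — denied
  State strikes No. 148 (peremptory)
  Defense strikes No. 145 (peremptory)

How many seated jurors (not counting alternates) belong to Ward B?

Removed: #133, #136, #139, #145, #148.
Seated jurors 1–8: #132, #134, #135, #137, #138, #140, #141, #142 (alternates #143, #144, #146, #147 not counted).
Of those, in Ward B: #142 → 1.

1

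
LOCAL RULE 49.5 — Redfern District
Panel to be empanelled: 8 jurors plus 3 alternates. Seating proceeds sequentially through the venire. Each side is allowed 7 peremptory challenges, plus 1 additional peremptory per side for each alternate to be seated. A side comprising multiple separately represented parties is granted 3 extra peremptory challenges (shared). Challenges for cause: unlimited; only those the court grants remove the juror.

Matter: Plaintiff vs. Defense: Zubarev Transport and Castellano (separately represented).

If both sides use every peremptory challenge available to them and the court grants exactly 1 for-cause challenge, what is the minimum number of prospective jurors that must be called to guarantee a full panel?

Seats to fill: 8 + 3 alternates = 11.
Peremptories — Plaintiff: 7 + 1×3 = 10; Defense: 7 + 1×3 + 3 = 13; total 23.
For-cause removals: 1.
Minimum venire: 11 + 23 + 1 = 35.

35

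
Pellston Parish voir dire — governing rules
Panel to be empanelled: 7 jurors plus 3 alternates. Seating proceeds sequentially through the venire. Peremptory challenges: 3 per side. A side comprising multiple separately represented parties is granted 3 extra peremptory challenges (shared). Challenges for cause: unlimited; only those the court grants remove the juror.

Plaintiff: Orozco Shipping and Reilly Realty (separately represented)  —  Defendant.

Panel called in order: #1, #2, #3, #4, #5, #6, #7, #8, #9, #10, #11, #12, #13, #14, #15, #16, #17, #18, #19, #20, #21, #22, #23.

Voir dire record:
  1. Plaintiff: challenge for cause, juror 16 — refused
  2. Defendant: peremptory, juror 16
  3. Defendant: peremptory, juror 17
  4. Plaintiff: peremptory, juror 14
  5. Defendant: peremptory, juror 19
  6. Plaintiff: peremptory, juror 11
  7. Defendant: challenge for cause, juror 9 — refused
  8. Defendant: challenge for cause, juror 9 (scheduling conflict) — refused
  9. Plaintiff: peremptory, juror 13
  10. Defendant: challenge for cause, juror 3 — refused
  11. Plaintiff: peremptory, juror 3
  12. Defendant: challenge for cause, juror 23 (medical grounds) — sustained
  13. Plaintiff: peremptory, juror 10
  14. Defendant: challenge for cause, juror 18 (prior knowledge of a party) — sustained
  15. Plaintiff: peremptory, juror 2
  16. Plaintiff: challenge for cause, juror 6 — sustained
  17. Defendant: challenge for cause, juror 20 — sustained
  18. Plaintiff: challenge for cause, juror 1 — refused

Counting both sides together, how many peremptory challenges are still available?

0

Plaintiff allotment: 3 base + 3 multi-party = 6. Defendant allotment: 3.
Plaintiff peremptories used: #14, #11, #13, #3, #10, #2 — 6 (for-cause on #16, #6, #1 don't count).
Defendant peremptories used: #16, #17, #19 — 3 (for-cause on #9, #9, #3, #23, #18, #20 don't count).
Remaining: (6 − 6) + (3 − 3) = 0.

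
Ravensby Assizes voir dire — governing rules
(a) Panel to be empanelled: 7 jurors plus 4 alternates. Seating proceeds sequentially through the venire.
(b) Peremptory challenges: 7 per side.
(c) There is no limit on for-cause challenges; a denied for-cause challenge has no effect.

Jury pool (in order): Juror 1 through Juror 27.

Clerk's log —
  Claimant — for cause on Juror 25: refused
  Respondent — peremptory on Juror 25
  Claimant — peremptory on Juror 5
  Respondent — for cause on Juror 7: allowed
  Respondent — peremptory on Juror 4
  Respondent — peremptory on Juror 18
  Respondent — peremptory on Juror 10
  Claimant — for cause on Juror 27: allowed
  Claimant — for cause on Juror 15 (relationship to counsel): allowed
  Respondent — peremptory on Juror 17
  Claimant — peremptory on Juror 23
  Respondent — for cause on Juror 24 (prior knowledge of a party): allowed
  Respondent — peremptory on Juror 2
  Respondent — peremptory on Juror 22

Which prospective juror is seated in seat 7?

Removed: #2, #4, #5, #7, #10, #15, #17, #18, #22, #23, #24, #25, #27.
Seating in order: seats 1–7 → #1, #3, #6, #8, #9, #11, #12; alternates → #13, #14, #16, #19.
So seat 7 is #12.

12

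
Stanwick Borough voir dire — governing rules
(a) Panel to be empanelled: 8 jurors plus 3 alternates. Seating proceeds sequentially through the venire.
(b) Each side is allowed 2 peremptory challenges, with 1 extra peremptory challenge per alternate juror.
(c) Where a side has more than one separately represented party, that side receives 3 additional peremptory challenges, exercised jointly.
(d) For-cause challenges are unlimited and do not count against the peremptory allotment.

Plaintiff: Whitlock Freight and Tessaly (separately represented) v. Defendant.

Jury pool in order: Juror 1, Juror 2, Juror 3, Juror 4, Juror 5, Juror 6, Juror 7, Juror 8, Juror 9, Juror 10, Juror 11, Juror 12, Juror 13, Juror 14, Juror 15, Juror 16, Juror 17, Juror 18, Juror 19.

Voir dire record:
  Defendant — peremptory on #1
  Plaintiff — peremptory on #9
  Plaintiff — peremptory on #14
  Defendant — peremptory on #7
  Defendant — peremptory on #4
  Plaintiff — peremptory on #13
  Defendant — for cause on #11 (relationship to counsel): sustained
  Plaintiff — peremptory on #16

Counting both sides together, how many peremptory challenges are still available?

Plaintiff allotment: 2 base + 1 × 3 alternates + 3 multi-party = 8. Defendant allotment: 2 base + 1 × 3 alternates = 5.
Plaintiff peremptories used: #9, #14, #13, #16 — 4.
Defendant peremptories used: #1, #7, #4 — 3 (the for-cause on #11 doesn't count).
Remaining: (8 − 4) + (5 − 3) = 6.

6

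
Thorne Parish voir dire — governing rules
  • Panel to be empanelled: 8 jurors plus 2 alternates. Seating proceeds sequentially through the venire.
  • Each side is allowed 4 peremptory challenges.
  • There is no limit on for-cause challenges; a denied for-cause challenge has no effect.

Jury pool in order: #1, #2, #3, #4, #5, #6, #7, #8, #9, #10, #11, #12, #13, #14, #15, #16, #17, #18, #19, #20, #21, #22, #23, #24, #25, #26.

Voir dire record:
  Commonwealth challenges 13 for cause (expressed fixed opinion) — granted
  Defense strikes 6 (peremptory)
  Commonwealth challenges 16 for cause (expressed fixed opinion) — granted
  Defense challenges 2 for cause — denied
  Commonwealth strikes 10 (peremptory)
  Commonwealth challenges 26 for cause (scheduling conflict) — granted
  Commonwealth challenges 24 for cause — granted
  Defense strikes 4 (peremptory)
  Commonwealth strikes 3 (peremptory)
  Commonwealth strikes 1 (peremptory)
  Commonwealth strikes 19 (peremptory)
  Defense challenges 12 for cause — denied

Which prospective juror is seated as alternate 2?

Removed: #1, #3, #4, #6, #10, #13, #16, #19, #24, #26. (#2, #12 stay — for-cause denied.)
Seating in order: seats 1–8 → #2, #5, #7, #8, #9, #11, #12, #14; alternates → #15, #17.
So alternate 2 is #17.

17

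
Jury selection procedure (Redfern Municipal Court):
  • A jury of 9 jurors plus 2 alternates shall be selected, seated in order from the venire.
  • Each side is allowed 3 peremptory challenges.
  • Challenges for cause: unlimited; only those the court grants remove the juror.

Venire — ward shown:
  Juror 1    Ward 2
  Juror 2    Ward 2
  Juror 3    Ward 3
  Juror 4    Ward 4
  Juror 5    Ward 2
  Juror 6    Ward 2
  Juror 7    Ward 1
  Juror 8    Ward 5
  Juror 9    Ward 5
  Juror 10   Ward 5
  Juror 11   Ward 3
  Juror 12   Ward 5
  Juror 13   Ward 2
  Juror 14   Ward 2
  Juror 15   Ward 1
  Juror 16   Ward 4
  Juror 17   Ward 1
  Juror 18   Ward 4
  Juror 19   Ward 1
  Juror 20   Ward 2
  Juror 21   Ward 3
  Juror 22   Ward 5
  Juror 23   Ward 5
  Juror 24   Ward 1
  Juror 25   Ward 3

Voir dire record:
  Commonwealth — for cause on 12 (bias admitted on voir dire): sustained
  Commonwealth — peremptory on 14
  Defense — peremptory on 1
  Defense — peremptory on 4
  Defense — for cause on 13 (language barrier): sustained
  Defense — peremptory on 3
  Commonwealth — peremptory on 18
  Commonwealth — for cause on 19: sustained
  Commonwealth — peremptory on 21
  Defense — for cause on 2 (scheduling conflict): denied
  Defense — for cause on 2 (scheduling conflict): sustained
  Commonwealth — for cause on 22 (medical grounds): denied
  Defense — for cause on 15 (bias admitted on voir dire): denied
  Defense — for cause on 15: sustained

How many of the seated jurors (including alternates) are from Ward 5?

4

Removed: #1, #2, #3, #4, #12, #13, #14, #15, #18, #19, #21.
Seated (11 incl. alternates): #5, #6, #7, #8, #9, #10, #11, #16, #17, #20, #22.
Of those, in Ward 5: #8, #9, #10, #22 → 4.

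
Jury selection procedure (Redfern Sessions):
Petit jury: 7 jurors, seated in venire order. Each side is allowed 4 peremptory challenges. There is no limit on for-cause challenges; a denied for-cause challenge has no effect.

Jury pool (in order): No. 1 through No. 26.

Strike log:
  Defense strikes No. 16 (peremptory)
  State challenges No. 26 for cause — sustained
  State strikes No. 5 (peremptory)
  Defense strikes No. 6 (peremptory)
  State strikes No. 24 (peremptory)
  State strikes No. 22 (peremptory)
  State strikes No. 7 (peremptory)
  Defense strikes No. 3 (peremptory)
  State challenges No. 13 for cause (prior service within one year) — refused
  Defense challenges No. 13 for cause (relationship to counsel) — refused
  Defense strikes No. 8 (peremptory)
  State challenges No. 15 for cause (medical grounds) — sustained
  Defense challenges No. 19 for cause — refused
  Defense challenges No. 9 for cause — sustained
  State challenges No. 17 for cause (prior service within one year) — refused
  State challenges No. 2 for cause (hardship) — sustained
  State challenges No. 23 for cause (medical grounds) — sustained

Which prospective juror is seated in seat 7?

14

Removed: #2, #3, #5, #6, #7, #8, #9, #15, #16, #22, #23, #24, #26. (#13, #17, #19 stay — for-cause denied.)
Filling seats in venire order through position 7: #1, #4, #10, #11, #12, #13, #14.
So seat 7 is #14.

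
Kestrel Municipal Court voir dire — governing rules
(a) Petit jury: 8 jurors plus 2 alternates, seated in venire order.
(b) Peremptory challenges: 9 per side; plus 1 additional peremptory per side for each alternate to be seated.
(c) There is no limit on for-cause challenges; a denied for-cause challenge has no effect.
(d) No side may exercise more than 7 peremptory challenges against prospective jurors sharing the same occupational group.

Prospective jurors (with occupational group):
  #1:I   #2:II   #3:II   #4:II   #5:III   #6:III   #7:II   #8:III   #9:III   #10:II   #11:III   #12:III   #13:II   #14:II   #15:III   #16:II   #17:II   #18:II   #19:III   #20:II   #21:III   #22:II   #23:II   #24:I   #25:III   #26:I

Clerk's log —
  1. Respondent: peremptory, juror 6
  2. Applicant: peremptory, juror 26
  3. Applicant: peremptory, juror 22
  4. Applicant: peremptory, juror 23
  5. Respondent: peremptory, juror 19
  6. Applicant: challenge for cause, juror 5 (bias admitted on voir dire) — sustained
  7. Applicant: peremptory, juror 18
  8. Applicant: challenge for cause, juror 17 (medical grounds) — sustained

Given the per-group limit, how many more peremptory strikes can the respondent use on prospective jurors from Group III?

Respondent peremptories so far: #6, #19 — 2 of 11 used, 9 left overall.
Against Group III: #6, #19 — 2 used; per-group cap 7 leaves 5.
Binding limit: min(9, 5) = 5.

5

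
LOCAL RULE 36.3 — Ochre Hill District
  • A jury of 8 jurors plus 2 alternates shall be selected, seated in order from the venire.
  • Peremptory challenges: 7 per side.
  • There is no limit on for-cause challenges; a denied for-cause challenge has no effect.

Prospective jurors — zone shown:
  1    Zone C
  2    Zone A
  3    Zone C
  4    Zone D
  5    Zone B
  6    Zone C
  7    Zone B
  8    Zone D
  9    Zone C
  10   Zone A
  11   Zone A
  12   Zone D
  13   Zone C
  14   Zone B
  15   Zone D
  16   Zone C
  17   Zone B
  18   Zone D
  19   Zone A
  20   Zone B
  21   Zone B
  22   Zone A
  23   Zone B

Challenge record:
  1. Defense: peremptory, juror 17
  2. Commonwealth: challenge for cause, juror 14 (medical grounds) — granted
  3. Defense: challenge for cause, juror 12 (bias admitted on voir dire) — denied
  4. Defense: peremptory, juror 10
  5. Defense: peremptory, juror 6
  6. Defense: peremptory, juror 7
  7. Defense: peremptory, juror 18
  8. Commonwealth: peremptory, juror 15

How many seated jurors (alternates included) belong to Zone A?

Removed: #6, #7, #10, #14, #15, #17, #18.
Seated (10 incl. alternates): #1, #2, #3, #4, #5, #8, #9, #11, #12, #13.
Of those, in Zone A: #2, #11 → 2.

2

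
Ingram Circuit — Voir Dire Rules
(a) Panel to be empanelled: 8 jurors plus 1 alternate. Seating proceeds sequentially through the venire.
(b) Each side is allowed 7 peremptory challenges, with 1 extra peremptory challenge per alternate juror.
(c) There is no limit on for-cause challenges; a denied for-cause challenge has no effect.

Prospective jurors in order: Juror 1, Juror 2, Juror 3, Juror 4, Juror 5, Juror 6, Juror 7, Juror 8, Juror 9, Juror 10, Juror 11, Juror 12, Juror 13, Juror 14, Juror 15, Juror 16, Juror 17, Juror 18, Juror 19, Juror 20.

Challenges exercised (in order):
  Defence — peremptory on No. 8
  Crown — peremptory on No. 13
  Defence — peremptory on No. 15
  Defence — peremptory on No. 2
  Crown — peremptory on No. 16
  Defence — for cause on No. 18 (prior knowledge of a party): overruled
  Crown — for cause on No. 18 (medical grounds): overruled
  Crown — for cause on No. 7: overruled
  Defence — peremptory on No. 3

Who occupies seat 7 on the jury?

Removed: #2, #3, #8, #13, #15, #16. (#7, #18 stay — for-cause denied.)
Seating in order: seats 1–8 → #1, #4, #5, #6, #7, #9, #10, #11; alternates → #12.
So seat 7 is #10.

10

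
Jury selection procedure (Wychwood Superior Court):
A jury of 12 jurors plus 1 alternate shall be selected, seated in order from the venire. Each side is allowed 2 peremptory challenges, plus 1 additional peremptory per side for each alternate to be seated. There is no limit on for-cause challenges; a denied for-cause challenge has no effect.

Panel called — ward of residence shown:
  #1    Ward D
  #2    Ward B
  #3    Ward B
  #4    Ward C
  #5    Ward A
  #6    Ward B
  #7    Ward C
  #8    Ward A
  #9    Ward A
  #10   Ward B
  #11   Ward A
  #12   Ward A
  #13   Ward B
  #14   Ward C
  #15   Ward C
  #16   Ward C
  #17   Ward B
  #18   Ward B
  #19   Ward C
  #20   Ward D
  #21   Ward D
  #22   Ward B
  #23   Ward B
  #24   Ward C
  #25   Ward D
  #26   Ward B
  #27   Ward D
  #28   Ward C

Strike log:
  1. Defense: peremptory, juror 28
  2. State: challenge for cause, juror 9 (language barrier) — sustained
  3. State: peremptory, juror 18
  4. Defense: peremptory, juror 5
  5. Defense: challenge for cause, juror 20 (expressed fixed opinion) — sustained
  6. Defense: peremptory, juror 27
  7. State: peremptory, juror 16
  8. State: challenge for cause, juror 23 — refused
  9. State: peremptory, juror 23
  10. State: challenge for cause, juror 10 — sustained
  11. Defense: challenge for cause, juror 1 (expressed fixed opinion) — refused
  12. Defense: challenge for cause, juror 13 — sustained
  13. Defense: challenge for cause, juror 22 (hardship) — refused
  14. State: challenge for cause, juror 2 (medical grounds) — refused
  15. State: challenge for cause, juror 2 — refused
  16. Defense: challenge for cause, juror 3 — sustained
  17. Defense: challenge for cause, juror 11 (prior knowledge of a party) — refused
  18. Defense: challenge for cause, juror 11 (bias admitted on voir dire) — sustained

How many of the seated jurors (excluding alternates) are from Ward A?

2

Removed: #3, #5, #9, #10, #11, #13, #16, #18, #20, #23, #27, #28.
Seated jurors 1–12: #1, #2, #4, #6, #7, #8, #12, #14, #15, #17, #19, #21 (alternates #22 not counted).
Of those, in Ward A: #8, #12 → 2.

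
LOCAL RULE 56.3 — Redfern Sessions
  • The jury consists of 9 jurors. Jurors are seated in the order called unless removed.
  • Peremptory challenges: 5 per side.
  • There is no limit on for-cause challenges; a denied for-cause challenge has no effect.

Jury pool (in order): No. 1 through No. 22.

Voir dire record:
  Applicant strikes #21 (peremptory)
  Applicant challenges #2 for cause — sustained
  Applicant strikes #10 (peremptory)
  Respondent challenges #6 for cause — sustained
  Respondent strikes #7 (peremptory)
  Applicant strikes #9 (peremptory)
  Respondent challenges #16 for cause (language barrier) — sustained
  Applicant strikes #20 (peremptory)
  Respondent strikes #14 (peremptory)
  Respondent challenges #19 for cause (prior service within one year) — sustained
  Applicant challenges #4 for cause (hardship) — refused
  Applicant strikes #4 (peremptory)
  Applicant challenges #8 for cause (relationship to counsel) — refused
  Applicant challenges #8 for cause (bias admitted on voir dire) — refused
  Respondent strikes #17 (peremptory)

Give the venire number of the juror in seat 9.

Removed: #2, #4, #6, #7, #9, #10, #14, #16, #17, #19, #20, #21. (#8 stays — for-cause denied.)
Seating in order: seats 1–9 → #1, #3, #5, #8, #11, #12, #13, #15, #18.
So seat 9 is #18.

18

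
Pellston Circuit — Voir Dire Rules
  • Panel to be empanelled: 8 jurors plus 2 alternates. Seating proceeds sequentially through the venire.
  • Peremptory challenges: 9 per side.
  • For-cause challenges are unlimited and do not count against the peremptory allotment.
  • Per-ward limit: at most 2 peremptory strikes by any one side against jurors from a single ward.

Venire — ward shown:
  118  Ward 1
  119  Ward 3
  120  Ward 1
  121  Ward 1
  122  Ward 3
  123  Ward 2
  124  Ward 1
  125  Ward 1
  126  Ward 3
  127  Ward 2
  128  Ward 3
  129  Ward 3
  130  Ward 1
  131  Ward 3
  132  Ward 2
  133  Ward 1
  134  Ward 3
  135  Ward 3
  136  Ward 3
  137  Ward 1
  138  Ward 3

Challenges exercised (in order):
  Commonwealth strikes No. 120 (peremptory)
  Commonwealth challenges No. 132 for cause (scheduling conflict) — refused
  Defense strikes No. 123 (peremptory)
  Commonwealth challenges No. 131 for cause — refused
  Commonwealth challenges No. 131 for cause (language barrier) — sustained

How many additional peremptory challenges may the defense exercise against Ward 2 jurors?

Defense peremptories so far: #123 — 1 of 9 used, 8 left overall.
Against Ward 2: #123 — 1 used; per-ward cap 2 leaves 1.
Binding limit: min(8, 1) = 1.

1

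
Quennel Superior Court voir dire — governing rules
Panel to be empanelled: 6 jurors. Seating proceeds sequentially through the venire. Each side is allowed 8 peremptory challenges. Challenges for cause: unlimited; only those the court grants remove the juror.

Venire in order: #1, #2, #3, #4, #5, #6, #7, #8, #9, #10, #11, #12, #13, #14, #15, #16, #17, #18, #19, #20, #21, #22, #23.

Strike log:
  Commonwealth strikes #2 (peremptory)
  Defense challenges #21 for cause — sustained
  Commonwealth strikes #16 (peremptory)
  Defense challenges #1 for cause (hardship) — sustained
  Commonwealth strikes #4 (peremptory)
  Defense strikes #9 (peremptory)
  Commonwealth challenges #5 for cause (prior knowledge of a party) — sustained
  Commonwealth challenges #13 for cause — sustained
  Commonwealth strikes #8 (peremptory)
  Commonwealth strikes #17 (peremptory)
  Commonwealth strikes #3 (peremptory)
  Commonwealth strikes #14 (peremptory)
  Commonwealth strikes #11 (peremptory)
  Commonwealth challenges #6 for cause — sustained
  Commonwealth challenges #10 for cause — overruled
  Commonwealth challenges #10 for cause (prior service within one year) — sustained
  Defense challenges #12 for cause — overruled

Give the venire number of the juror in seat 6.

Removed: #1, #2, #3, #4, #5, #6, #8, #9, #10, #11, #13, #14, #16, #17, #21. (#12 stays — for-cause denied.)
Seating in order: seats 1–6 → #7, #12, #15, #18, #19, #20.
So seat 6 is #20.

20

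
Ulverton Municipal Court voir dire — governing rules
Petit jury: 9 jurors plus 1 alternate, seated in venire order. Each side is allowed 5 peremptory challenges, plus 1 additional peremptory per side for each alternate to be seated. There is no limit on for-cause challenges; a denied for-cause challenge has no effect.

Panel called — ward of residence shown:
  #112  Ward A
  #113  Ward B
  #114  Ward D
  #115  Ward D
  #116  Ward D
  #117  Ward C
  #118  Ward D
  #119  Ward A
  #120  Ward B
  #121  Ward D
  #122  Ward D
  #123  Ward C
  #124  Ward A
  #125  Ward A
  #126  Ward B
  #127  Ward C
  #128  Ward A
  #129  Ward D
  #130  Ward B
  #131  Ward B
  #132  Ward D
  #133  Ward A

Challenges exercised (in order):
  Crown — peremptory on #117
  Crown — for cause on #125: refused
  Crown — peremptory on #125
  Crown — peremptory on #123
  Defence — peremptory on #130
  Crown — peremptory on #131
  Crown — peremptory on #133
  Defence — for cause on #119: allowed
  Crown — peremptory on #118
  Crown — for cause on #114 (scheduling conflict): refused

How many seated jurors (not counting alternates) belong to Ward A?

2

Removed: #117, #118, #119, #123, #125, #130, #131, #133.
Seated jurors 1–9: #112, #113, #114, #115, #116, #120, #121, #122, #124 (alternates #126 not counted).
Of those, in Ward A: #112, #124 → 2.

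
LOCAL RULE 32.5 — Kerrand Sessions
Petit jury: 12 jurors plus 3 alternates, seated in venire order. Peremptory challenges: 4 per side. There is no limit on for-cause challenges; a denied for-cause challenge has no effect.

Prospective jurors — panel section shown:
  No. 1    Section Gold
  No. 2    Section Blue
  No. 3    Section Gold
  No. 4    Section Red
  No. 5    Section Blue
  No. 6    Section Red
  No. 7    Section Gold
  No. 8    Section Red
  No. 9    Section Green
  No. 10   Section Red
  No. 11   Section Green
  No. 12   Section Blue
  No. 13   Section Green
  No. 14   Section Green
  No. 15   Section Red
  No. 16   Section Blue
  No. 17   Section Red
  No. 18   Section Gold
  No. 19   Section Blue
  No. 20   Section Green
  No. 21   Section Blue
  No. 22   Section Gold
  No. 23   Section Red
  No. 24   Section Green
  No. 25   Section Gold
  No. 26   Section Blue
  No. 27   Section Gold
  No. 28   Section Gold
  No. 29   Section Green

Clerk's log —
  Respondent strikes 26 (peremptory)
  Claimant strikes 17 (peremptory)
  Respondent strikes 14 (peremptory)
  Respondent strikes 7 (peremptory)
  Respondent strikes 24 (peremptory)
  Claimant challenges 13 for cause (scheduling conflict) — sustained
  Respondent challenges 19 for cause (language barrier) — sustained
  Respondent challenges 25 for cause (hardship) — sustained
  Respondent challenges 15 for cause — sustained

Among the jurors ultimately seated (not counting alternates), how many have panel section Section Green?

Removed: #7, #13, #14, #15, #17, #19, #24, #25, #26.
Seated jurors 1–12: #1, #2, #3, #4, #5, #6, #8, #9, #10, #11, #12, #16 (alternates #18, #20, #21 not counted).
Of those, in Section Green: #9, #11 → 2.

2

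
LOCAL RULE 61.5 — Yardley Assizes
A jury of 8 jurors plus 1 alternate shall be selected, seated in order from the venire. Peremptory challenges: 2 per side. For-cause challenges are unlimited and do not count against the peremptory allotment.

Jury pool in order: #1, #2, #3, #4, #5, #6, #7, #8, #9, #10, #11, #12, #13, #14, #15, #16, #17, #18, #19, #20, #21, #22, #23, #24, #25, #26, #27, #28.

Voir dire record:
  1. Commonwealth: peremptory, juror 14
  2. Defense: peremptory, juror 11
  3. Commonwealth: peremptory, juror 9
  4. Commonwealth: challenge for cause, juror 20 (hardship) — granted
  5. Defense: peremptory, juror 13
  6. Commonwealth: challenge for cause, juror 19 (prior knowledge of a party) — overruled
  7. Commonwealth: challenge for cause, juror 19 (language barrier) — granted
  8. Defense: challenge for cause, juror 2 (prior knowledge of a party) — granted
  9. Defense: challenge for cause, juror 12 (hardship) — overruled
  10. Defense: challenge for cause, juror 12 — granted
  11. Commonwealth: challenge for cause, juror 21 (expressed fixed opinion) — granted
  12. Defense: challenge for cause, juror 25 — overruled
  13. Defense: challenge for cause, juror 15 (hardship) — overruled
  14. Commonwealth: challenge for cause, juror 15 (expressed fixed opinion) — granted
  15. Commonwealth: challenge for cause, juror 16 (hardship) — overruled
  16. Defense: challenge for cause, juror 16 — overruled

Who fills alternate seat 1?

Removed: #2, #9, #11, #12, #13, #14, #15, #19, #20, #21. (#16, #25 stay — for-cause denied.)
Seating in order: seats 1–8 → #1, #3, #4, #5, #6, #7, #8, #10; alternates → #16.
So alternate 1 is #16.

16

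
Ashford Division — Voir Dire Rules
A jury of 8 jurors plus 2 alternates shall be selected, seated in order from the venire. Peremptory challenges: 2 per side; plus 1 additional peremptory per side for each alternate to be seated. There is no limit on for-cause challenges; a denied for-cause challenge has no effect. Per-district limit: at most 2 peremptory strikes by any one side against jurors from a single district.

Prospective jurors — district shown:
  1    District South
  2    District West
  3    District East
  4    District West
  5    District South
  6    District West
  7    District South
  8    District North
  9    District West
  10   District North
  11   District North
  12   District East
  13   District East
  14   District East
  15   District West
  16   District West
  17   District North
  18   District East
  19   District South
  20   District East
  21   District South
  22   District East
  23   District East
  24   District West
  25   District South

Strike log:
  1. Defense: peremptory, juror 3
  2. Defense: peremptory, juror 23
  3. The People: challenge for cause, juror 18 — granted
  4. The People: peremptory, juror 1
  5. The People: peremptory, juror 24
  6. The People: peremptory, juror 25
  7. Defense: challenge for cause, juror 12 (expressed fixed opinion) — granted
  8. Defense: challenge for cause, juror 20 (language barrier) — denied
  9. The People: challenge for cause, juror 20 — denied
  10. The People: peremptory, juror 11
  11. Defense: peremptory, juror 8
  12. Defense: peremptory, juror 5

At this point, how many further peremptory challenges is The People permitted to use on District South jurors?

The People peremptories so far: #1, #24, #25, #11 — 4 of 4 used, 0 left overall.
Against District South: #1, #25 — 2 used; per-district cap 2 leaves 0.
Binding limit: min(0, 0) = 0.

0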